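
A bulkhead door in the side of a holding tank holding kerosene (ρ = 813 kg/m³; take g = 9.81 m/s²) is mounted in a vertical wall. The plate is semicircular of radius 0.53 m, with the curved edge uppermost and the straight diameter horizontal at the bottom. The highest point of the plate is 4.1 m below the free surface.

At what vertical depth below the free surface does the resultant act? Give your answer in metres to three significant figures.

γ = ρg = 813 × 9.81 / 1000 = 7.97553 kN/m³.
The centroid lies 4r/(3π) = 0.224939 m above the diameter, so r − 4r/(3π) = 0.53 − 0.224939 = 0.305061 m below the topmost point, so the centroid depth is h_c = 4.1 + 0.305061 = 4.40506 m.
A = πr²/2 = π × 0.53²/2 = 0.441237 m².
Resultant F = γ·h_c·A = 7.97553 × 4.40506 × 0.441237 = 15.5018 kN.
I_c = (π/8 − 8/(9π))·r⁴ = 0.109757 × 0.53⁴ = 0.00866036 m⁴.
Centre of pressure: y_p = y_c + I_c/(y_c·A) = 4.40506 + 0.00866036/(4.40506 × 0.441237) = 4.40506 + 0.00445566 = 4.40952 m along the plane.

h_p = 4.41 m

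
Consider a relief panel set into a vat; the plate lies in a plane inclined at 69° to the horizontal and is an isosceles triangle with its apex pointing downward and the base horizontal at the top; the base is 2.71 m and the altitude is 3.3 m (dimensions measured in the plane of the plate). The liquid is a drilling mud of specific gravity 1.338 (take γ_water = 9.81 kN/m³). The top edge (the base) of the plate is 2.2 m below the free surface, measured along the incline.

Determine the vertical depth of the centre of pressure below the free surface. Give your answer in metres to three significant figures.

γ = 1.338 × 9.81 = 13.12578 kN/m³.
Let θ = 69° be the plate's angle to the horizontal; measure y along the incline from where the plane meets the free surface. Vertical depth h = y·sinθ with sinθ = 0.933580.
With the apex down, the centroid sits h/3 = 3.3/3 = 1.1 m below the base (the top edge), so y_c = 2.2 + 1.1 = 3.3 m and h_c = 3.3 × 0.933580 = 3.08081 m.
A = ½ × 2.71 × 3.3 = 4.4715 m².
Resultant F = γ·h_c·A = 13.12578 × 3.08081 × 4.4715 = 180.819 kN.
I_c = b·h³/36 = 2.71 × 3.3³/36 = 2.70526 m⁴.
Centre of pressure: y_p = y_c + I_c/(y_c·A) = 3.3 + 2.70526/(3.3 × 4.4715) = 3.3 + 0.183334 = 3.48333 m along the plane.
Vertically, h_p = y_p·sinθ = 3.48333 × 0.933580 = 3.25197 m.

h_p = 3.25 m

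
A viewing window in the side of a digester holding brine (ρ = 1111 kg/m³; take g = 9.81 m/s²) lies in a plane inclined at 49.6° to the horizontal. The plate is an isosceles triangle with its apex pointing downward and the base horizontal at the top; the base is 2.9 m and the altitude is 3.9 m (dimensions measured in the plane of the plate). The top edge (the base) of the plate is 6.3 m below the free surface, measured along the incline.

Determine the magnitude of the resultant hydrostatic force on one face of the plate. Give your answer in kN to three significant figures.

F ≈ 357 kN

γ = ρg = 1111 × 9.81 / 1000 = 10.89891 kN/m³.
Let θ = 49.6° be the plate's angle to the horizontal; measure y along the incline from where the plane meets the free surface. Vertical depth h = y·sinθ with sinθ = 0.761538.
With the apex down, the centroid sits h/3 = 3.9/3 = 1.3 m below the base (the top edge), so y_c = 6.3 + 1.3 = 7.6 m and h_c = 7.6 × 0.761538 = 5.78769 m.
A = ½ × 2.9 × 3.9 = 5.655 m².
Resultant F = γ·h_c·A = 10.89891 × 5.78769 × 5.655 = 356.715 kN.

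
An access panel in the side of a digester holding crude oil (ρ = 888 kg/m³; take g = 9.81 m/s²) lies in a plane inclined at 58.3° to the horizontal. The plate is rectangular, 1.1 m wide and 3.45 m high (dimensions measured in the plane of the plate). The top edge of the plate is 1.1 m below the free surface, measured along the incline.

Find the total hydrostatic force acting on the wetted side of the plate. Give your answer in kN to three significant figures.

F ≈ 79.5 kN

γ = ρg = 888 × 9.81 / 1000 = 8.71128 kN/m³.
Let θ = 58.3° be the plate's angle to the horizontal; measure y along the incline from where the plane meets the free surface. Vertical depth h = y·sinθ with sinθ = 0.850811.
The centroid lies 3.45/2 = 1.725 m below the top edge, so y_c = 1.1 + 1.725 = 2.825 m and h_c = 2.825 × 0.850811 = 2.40354 m.
A = 1.1 × 3.45 = 3.795 m².
Resultant F = γ·h_c·A = 8.71128 × 2.40354 × 3.795 = 79.4594 kN.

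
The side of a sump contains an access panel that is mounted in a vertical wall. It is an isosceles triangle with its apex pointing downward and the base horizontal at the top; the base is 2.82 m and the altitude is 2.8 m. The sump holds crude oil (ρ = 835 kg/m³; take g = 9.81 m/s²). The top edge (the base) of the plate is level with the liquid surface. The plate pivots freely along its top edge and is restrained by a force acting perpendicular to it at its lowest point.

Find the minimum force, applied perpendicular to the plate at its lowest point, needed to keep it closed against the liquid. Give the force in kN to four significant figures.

γ = ρg = 835 × 9.81 / 1000 = 8.19135 kN/m³.
With the apex down, the centroid sits h/3 = 2.8/3 = 0.933333 m below the base (the top edge), so the centroid depth is h_c = 0.933333 m.
A = ½ × 2.82 × 2.8 = 3.948 m².
Resultant F = γ·h_c·A = 8.19135 × 0.933333 × 3.948 = 30.1835 kN.
I_c = b·h³/36 = 2.82 × 2.8³/36 = 1.71957 m⁴.
Centre of pressure: y_p = y_c + I_c/(y_c·A) = 0.933333 + 1.71957/(0.933333 × 3.948) = 0.933333 + 0.466666 = 1.4 m along the plane.
The resultant acts 0.933333 + 0.466666 = 1.4 m (along the plate) below the hinge at the top edge, so the moment about the hinge is M = F × 1.4 = 30.1835 × 1.4 = 42.2569 kN·m.
A normal force at the bottom, 2.8 m from the hinge, must supply this moment: P = 42.2569/2.8 = 15.0918 kN.

P ≈ 15.09 kN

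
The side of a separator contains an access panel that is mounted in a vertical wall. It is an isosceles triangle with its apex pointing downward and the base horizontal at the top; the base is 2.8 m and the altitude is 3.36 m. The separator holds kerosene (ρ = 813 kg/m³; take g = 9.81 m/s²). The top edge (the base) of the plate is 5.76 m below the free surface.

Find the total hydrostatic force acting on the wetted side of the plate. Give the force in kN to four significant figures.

γ = ρg = 813 × 9.81 / 1000 = 7.97553 kN/m³.
With the apex down, the centroid sits h/3 = 3.36/3 = 1.12 m below the base (the top edge), so the centroid depth is h_c = 5.76 + 1.12 = 6.88 m.
A = ½ × 2.8 × 3.36 = 4.704 m².
Resultant F = γ·h_c·A = 7.97553 × 6.88 × 4.704 = 258.116 kN.

F ≈ 258.1 kN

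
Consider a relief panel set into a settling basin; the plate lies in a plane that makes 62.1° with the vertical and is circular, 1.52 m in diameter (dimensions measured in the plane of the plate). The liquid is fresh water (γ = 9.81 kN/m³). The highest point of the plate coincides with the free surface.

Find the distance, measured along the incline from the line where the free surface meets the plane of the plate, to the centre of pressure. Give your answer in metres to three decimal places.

y_p = 0.950 m

γ = 9.81 kN/m³.
The plate makes 62.1° with the vertical, i.e. θ = 90° − 62.1° = 27.9° to the horizontal. Measuring y along the incline from the free-surface line, vertical depth h = y·sinθ with sinθ = 0.467930.
The centroid is at the centre, 0.76 m below the top of the plate, so y_c = 0.76 m and h_c = 0.76 × 0.467930 = 0.355627 m.
A = π(0.76)² = 1.81458 m².
Resultant F = γ·h_c·A = 9.81 × 0.355627 × 1.81458 = 6.33053 kN.
I_c = πr⁴/4 = π × 0.76⁴/4 = 0.262026 m⁴.
Centre of pressure: y_p = y_c + I_c/(y_c·A) = 0.76 + 0.262026/(0.76 × 1.81458) = 0.76 + 0.19 = 0.95 m along the plane.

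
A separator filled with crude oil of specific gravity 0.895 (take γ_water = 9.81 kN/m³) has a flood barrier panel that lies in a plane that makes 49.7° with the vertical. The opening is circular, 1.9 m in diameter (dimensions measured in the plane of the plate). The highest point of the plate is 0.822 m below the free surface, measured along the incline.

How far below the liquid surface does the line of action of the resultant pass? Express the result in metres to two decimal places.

γ = 0.895 × 9.81 = 8.77995 kN/m³.
The plate makes 49.7° with the vertical, i.e. θ = 90° − 49.7° = 40.3° to the horizontal. Measuring y along the incline from the free-surface line, vertical depth h = y·sinθ with sinθ = 0.646790.
The centroid is at the centre, 0.95 m below the top of the plate, so y_c = 0.822 + 0.95 = 1.772 m and h_c = 1.772 × 0.646790 = 1.14611 m.
A = π(0.95)² = 2.83529 m².
Resultant F = γ·h_c·A = 8.77995 × 1.14611 × 2.83529 = 28.5309 kN.
I_c = πr⁴/4 = π × 0.95⁴/4 = 0.639712 m⁴.
Centre of pressure: y_p = y_c + I_c/(y_c·A) = 1.772 + 0.639712/(1.772 × 2.83529) = 1.772 + 0.127328 = 1.89933 m along the plane.
Vertically, h_p = y_p·sinθ = 1.89933 × 0.646790 = 1.22847 m.

h_p = 1.23 m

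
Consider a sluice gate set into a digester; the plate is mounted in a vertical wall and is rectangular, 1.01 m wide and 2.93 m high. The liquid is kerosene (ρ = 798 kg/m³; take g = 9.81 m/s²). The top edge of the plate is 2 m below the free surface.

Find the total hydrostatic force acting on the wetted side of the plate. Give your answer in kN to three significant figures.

F ≈ 80.3 kN

γ = ρg = 798 × 9.81 / 1000 = 7.82838 kN/m³.
The centroid lies 2.93/2 = 1.465 m below the top edge, so the centroid depth is h_c = 2 + 1.465 = 3.465 m.
A = 1.01 × 2.93 = 2.9593 m².
Resultant F = γ·h_c·A = 7.82838 × 3.465 × 2.9593 = 80.272 kN.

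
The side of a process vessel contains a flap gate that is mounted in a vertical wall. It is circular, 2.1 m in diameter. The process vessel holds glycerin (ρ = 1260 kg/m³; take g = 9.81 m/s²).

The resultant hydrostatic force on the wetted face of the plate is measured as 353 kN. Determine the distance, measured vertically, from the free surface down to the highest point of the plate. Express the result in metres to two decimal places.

d_top ≈ 7.20 m

γ = ρg = 1260 × 9.81 / 1000 = 12.3606 kN/m³.
A = π(1.05)² = 3.46361 m².
From F = γ·h_c·A, the centroid depth is h_c = 353/(12.3606 × 3.46361) = 8.24529 m.
The centroid is at the centre, 1.05 m below the top of the plate, so the highest point sits at h_top = 8.24529 − 1.05 = 7.19529 m below the surface.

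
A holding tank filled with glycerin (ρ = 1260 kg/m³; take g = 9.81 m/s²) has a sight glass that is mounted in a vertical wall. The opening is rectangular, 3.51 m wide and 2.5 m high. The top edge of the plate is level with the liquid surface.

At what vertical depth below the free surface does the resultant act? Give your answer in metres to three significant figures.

γ = ρg = 1260 × 9.81 / 1000 = 12.3606 kN/m³.
The centroid lies 2.5/2 = 1.25 m below the top edge, so the centroid depth is h_c = 1.25 m.
A = 3.51 × 2.5 = 8.775 m².
Resultant F = γ·h_c·A = 12.3606 × 1.25 × 8.775 = 135.58 kN.
I_c = b·h³/12 = 3.51 × 2.5³/12 = 4.57031 m⁴.
Centre of pressure: y_p = y_c + I_c/(y_c·A) = 1.25 + 4.57031/(1.25 × 8.775) = 1.25 + 0.416666 = 1.66667 m along the plane.

h_p = 1.67 m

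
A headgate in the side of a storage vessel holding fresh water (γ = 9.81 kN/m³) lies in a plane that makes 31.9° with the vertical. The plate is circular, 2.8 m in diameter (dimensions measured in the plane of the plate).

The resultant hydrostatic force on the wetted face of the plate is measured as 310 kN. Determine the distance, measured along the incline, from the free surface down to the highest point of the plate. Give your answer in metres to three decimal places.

y_top ≈ 4.645 m

γ = 9.81 kN/m³.
A = π(1.4)² = 6.15752 m².
From F = γ·h_c·A, the centroid depth is h_c = 310/(9.81 × 6.15752) = 5.132 m.
The plate makes 31.9° with the vertical, i.e. θ = 90° − 31.9° = 58.1° to the horizontal. Measuring y along the incline from the free-surface line, vertical depth h = y·sinθ with sinθ = 0.848972.
Along the incline, y_c = h_c/sinθ = 5.132/0.848972 = 6.04496 m.
The centroid is at the centre, 1.4 m below the top of the plate, so the highest point sits at y_top = 6.04496 − 1.4 = 4.64496 m along the incline.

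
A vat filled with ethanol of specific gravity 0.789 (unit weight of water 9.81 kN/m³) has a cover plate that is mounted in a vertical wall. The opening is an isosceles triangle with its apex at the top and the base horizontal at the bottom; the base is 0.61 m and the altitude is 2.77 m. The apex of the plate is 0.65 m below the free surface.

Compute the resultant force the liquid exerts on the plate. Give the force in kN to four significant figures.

γ = 0.789 × 9.81 = 7.74009 kN/m³.
With the apex up, the centroid sits 2h/3 = 2 × 2.77/3 = 1.84667 m below the apex, so the centroid depth is h_c = 0.65 + 1.84667 = 2.49667 m.
A = ½ × 0.61 × 2.77 = 0.84485 m².
Resultant F = γ·h_c·A = 7.74009 × 2.49667 × 0.84485 = 16.3263 kN.

F ≈ 16.33 kN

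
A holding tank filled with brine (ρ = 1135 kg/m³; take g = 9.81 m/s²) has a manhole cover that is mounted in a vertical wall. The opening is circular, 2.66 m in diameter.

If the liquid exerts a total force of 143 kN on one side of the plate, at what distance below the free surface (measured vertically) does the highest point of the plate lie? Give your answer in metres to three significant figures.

d_top ≈ 0.981 m

γ = ρg = 1135 × 9.81 / 1000 = 11.13435 kN/m³.
A = π(1.33)² = 5.55716 m².
From F = γ·h_c·A, the centroid depth is h_c = 143/(11.13435 × 5.55716) = 2.3111 m.
The centroid is at the centre, 1.33 m below the top of the plate, so the highest point sits at h_top = 2.3111 − 1.33 = 0.9811 m below the surface.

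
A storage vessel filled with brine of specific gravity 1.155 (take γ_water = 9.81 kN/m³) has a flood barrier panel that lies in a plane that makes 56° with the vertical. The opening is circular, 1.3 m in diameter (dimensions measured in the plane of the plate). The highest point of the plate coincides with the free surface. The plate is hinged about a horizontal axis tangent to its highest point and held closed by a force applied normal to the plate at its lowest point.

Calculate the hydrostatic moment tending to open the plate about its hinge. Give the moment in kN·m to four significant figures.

M ≈ 4.441 kN·m

γ = 1.155 × 9.81 = 11.33055 kN/m³.
The plate makes 56° with the vertical, i.e. θ = 90° − 56° = 34° to the horizontal. Measuring y along the incline from the free-surface line, vertical depth h = y·sinθ with sinθ = 0.559193.
The centroid is at the centre, 0.65 m below the top of the plate, so y_c = 0.65 m and h_c = 0.65 × 0.559193 = 0.363475 m.
A = π(0.65)² = 1.32732 m².
Resultant F = γ·h_c·A = 11.33055 × 0.363475 × 1.32732 = 5.4664 kN.
I_c = πr⁴/4 = π × 0.65⁴/4 = 0.140198 m⁴.
Centre of pressure: y_p = y_c + I_c/(y_c·A) = 0.65 + 0.140198/(0.65 × 1.32732) = 0.65 + 0.1625 = 0.8125 m along the plane.
The resultant acts 0.65 + 0.1625 = 0.8125 m (along the plate) below the hinge at the top edge, so the moment about the hinge is M = F × 0.8125 = 5.4664 × 0.8125 = 4.44145 kN·m.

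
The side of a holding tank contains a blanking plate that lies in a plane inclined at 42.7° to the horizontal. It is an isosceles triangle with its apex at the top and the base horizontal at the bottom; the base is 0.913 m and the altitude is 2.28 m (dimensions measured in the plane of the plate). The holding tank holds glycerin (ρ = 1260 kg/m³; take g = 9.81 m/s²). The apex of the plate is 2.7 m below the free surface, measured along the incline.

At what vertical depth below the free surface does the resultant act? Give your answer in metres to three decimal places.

h_p = 2.908 m

γ = ρg = 1260 × 9.81 / 1000 = 12.3606 kN/m³.
Let θ = 42.7° be the plate's angle to the horizontal; measure y along the incline from where the plane meets the free surface. Vertical depth h = y·sinθ with sinθ = 0.678160.
With the apex up, the centroid sits 2h/3 = 2 × 2.28/3 = 1.52 m below the apex, so y_c = 2.7 + 1.52 = 4.22 m and h_c = 4.22 × 0.678160 = 2.86184 m.
A = ½ × 0.913 × 2.28 = 1.04082 m².
Resultant F = γ·h_c·A = 12.3606 × 2.86184 × 1.04082 = 36.818 kN.
I_c = b·h³/36 = 0.913 × 2.28³/36 = 0.300589 m⁴.
Centre of pressure: y_p = y_c + I_c/(y_c·A) = 4.22 + 0.300589/(4.22 × 1.04082) = 4.22 + 0.0684361 = 4.28844 m along the plane.
Vertically, h_p = y_p·sinθ = 4.28844 × 0.678160 = 2.90825 m.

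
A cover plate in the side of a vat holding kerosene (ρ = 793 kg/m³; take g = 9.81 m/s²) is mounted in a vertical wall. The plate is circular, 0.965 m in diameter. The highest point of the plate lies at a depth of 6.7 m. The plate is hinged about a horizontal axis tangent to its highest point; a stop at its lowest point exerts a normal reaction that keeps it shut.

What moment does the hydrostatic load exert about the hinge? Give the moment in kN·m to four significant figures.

γ = ρg = 793 × 9.81 / 1000 = 7.77933 kN/m³.
The centroid is at the centre, 0.4825 m below the top of the plate, so the centroid depth is h_c = 6.7 + 0.4825 = 7.1825 m.
A = π(0.4825)² = 0.731382 m².
Resultant F = γ·h_c·A = 7.77933 × 7.1825 × 0.731382 = 40.866 kN.
I_c = πr⁴/4 = π × 0.4825⁴/4 = 0.0425676 m⁴.
Centre of pressure: y_p = y_c + I_c/(y_c·A) = 7.1825 + 0.0425676/(7.1825 × 0.731382) = 7.1825 + 0.00810325 = 7.1906 m along the plane.
The resultant acts 0.4825 + 0.00810325 = 0.490603 m (along the plate) below the hinge at the top edge, so the moment about the hinge is M = F × 0.490603 = 40.866 × 0.490603 = 20.049 kN·m.

M ≈ 20.05 kN·m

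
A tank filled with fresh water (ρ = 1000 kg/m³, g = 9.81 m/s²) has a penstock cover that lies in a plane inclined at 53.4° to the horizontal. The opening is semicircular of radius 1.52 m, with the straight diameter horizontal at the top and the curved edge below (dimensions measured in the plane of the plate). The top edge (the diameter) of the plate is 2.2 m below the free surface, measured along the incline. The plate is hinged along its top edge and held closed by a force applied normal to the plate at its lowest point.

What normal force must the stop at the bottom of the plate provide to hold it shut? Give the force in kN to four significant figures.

γ = ρg = 1000 × 9.81 = 9810 N/m³ = 9.81 kN/m³.
Let θ = 53.4° be the plate's angle to the horizontal; measure y along the incline from where the plane meets the free surface. Vertical depth h = y·sinθ with sinθ = 0.802817.
The centroid of a semicircle lies 4r/(3π) = 0.645108 m from the diameter, here below the top edge, so y_c = 2.2 + 0.645108 = 2.84511 m and h_c = 2.84511 × 0.802817 = 2.2841 m.
A = πr²/2 = π × 1.52²/2 = 3.62917 m².
Resultant F = γ·h_c·A = 9.81 × 2.2841 × 3.62917 = 81.3189 kN.
I_c = (π/8 − 8/(9π))·r⁴ = 0.109757 × 1.52⁴ = 0.585877 m⁴.
Centre of pressure: y_p = y_c + I_c/(y_c·A) = 2.84511 + 0.585877/(2.84511 × 3.62917) = 2.84511 + 0.0567414 = 2.90185 m along the plane.
The resultant acts 0.645108 + 0.0567414 = 0.701849 m (along the plate) below the hinge at the top edge, so the moment about the hinge is M = F × 0.701849 = 81.3189 × 0.701849 = 57.0736 kN·m.
A normal force at the bottom, 1.52 m from the hinge, must supply this moment: P = 57.0736/1.52 = 37.5484 kN.

P ≈ 37.55 kN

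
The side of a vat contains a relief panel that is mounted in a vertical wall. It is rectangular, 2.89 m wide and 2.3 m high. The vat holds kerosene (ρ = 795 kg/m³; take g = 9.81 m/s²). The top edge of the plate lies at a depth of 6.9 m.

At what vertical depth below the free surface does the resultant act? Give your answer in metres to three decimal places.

γ = ρg = 795 × 9.81 / 1000 = 7.79895 kN/m³.
The centroid lies 2.3/2 = 1.15 m below the top edge, so the centroid depth is h_c = 6.9 + 1.15 = 8.05 m.
A = 2.89 × 2.3 = 6.647 m².
Resultant F = γ·h_c·A = 7.79895 × 8.05 × 6.647 = 417.309 kN.
I_c = b·h³/12 = 2.89 × 2.3³/12 = 2.93022 m⁴.
Centre of pressure: y_p = y_c + I_c/(y_c·A) = 8.05 + 2.93022/(8.05 × 6.647) = 8.05 + 0.0547619 = 8.10476 m along the plane.

h_p = 8.105 m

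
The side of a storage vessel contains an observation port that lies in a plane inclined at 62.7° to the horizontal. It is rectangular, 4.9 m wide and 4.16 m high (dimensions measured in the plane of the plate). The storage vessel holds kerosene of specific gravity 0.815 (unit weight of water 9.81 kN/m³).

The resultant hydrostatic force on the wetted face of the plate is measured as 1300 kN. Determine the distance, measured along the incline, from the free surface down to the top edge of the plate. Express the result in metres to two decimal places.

γ = 0.815 × 9.81 = 7.99515 kN/m³.
A = 4.9 × 4.16 = 20.384 m².
From F = γ·h_c·A, the centroid depth is h_c = 1300/(7.99515 × 20.384) = 7.97677 m.
Let θ = 62.7° be the plate's angle to the horizontal; measure y along the incline from where the plane meets the free surface. Vertical depth h = y·sinθ with sinθ = 0.888617.
Along the incline, y_c = h_c/sinθ = 7.97677/0.888617 = 8.97661 m.
The centroid lies 4.16/2 = 2.08 m below the top edge, so the top edge sits at y_top = 8.97661 − 2.08 = 6.89661 m along the incline.

y_top ≈ 6.90 m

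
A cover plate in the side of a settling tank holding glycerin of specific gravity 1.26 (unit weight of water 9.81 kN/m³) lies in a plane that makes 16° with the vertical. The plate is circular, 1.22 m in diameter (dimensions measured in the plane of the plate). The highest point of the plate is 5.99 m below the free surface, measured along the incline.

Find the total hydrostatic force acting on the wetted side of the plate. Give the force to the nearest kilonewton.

F ≈ 92 kN

γ = 1.26 × 9.81 = 12.3606 kN/m³.
The plate makes 16° with the vertical, i.e. θ = 90° − 16° = 74° to the horizontal. Measuring y along the incline from the free-surface line, vertical depth h = y·sinθ with sinθ = 0.961262.
The centroid is at the centre, 0.61 m below the top of the plate, so y_c = 5.99 + 0.61 = 6.6 m and h_c = 6.6 × 0.961262 = 6.34433 m.
A = π(0.61)² = 1.16899 m².
Resultant F = γ·h_c·A = 12.3606 × 6.34433 × 1.16899 = 91.6719 kN.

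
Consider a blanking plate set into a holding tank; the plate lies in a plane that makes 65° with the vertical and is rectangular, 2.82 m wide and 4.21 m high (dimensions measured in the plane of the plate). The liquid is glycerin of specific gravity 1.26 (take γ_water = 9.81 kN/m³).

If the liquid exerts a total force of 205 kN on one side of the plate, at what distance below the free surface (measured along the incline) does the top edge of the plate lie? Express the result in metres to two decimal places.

γ = 1.26 × 9.81 = 12.3606 kN/m³.
A = 2.82 × 4.21 = 11.8722 m².
From F = γ·h_c·A, the centroid depth is h_c = 205/(12.3606 × 11.8722) = 1.39696 m.
The plate makes 65° with the vertical, i.e. θ = 90° − 65° = 25° to the horizontal. Measuring y along the incline from the free-surface line, vertical depth h = y·sinθ with sinθ = 0.422618.
Along the incline, y_c = h_c/sinθ = 1.39696/0.422618 = 3.30549 m.
The centroid lies 4.21/2 = 2.105 m below the top edge, so the top edge sits at y_top = 3.30549 − 2.105 = 1.20049 m along the incline.

y_top ≈ 1.20 m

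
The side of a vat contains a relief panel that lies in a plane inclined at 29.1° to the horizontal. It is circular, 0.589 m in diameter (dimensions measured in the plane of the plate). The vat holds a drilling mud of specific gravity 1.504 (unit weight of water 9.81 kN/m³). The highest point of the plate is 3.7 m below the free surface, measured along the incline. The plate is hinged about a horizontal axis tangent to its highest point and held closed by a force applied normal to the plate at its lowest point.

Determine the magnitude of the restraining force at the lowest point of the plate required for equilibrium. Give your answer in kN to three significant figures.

P ≈ 3.98 kN

γ = 1.504 × 9.81 = 14.75424 kN/m³.
Let θ = 29.1° be the plate's angle to the horizontal; measure y along the incline from where the plane meets the free surface. Vertical depth h = y·sinθ with sinθ = 0.486335.
The centroid is at the centre, 0.2945 m below the top of the plate, so y_c = 3.7 + 0.2945 = 3.9945 m and h_c = 3.9945 × 0.486335 = 1.94267 m.
A = π(0.2945)² = 0.272471 m².
Resultant F = γ·h_c·A = 14.75424 × 1.94267 × 0.272471 = 7.80973 kN.
I_c = πr⁴/4 = π × 0.2945⁴/4 = 0.00590787 m⁴.
Centre of pressure: y_p = y_c + I_c/(y_c·A) = 3.9945 + 0.00590787/(3.9945 × 0.272471) = 3.9945 + 0.0054281 = 3.99993 m along the plane.
The resultant acts 0.2945 + 0.0054281 = 0.299928 m (along the plate) below the hinge at the top edge, so the moment about the hinge is M = F × 0.299928 = 7.80973 × 0.299928 = 2.34236 kN·m.
A normal force at the bottom, 0.589 m from the hinge, must supply this moment: P = 2.34236/0.589 = 3.97684 kN.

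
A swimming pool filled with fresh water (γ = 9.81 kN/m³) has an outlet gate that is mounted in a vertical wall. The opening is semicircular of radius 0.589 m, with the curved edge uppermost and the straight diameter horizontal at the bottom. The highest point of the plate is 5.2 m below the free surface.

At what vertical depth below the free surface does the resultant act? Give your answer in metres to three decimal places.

h_p = 5.543 m

γ = 9.81 kN/m³.
The centroid lies 4r/(3π) = 0.249979 m above the diameter, so r − 4r/(3π) = 0.589 − 0.249979 = 0.339021 m below the topmost point, so the centroid depth is h_c = 5.2 + 0.339021 = 5.53902 m.
A = πr²/2 = π × 0.589²/2 = 0.544942 m².
Resultant F = γ·h_c·A = 9.81 × 5.53902 × 0.544942 = 29.6109 kN.
I_c = (π/8 − 8/(9π))·r⁴ = 0.109757 × 0.589⁴ = 0.0132097 m⁴.
Centre of pressure: y_p = y_c + I_c/(y_c·A) = 5.53902 + 0.0132097/(5.53902 × 0.544942) = 5.53902 + 0.00437633 = 5.5434 m along the plane.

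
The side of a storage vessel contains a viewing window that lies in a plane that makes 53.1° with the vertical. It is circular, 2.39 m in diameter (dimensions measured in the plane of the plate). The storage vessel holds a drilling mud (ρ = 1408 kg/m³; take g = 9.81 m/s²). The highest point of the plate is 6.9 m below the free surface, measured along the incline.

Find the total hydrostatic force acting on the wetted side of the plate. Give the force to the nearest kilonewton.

γ = ρg = 1408 × 9.81 / 1000 = 13.81248 kN/m³.
The plate makes 53.1° with the vertical, i.e. θ = 90° − 53.1° = 36.9° to the horizontal. Measuring y along the incline from the free-surface line, vertical depth h = y·sinθ with sinθ = 0.600420.
The centroid is at the centre, 1.195 m below the top of the plate, so y_c = 6.9 + 1.195 = 8.095 m and h_c = 8.095 × 0.600420 = 4.8604 m.
A = π(1.195)² = 4.48627 m².
Resultant F = γ·h_c·A = 13.81248 × 4.8604 × 4.48627 = 301.182 kN.

F ≈ 301 kN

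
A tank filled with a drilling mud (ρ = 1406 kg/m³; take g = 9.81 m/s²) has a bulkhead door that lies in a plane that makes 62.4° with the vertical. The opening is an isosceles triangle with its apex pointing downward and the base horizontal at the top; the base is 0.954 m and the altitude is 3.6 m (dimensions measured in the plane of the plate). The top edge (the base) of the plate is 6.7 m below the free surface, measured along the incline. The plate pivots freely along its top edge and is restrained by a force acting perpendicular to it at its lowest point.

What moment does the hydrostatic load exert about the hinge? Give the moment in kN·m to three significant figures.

M ≈ 112 kN·m

γ = ρg = 1406 × 9.81 / 1000 = 13.79286 kN/m³.
The plate makes 62.4° with the vertical, i.e. θ = 90° − 62.4° = 27.6° to the horizontal. Measuring y along the incline from the free-surface line, vertical depth h = y·sinθ with sinθ = 0.463296.
With the apex down, the centroid sits h/3 = 3.6/3 = 1.2 m below the base (the top edge), so y_c = 6.7 + 1.2 = 7.9 m and h_c = 7.9 × 0.463296 = 3.66004 m.
A = ½ × 0.954 × 3.6 = 1.7172 m².
Resultant F = γ·h_c·A = 13.79286 × 3.66004 × 1.7172 = 86.6884 kN.
I_c = b·h³/36 = 0.954 × 3.6³/36 = 1.23638 m⁴.
Centre of pressure: y_p = y_c + I_c/(y_c·A) = 7.9 + 1.23638/(7.9 × 1.7172) = 7.9 + 0.0911389 = 7.99114 m along the plane.
The resultant acts 1.2 + 0.0911389 = 1.29114 m (along the plate) below the hinge at the top edge, so the moment about the hinge is M = F × 1.29114 = 86.6884 × 1.29114 = 111.927 kN·m.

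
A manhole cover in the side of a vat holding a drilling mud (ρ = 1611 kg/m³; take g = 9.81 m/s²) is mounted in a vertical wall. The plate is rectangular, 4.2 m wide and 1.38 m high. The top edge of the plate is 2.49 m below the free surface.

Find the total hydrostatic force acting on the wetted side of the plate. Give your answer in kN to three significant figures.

F ≈ 291 kN

γ = ρg = 1611 × 9.81 / 1000 = 15.80391 kN/m³.
The centroid lies 1.38/2 = 0.69 m below the top edge, so the centroid depth is h_c = 2.49 + 0.69 = 3.18 m.
A = 4.2 × 1.38 = 5.796 m².
Resultant F = γ·h_c·A = 15.80391 × 3.18 × 5.796 = 291.286 kN.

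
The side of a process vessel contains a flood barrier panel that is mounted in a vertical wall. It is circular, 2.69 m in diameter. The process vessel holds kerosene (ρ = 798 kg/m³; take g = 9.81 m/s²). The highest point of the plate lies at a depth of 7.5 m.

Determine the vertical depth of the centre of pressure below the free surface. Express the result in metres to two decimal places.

γ = ρg = 798 × 9.81 / 1000 = 7.82838 kN/m³.
The centroid is at the centre, 1.345 m below the top of the plate, so the centroid depth is h_c = 7.5 + 1.345 = 8.845 m.
A = π(1.345)² = 5.68322 m².
Resultant F = γ·h_c·A = 7.82838 × 8.845 × 5.68322 = 393.518 kN.
I_c = πr⁴/4 = π × 1.345⁴/4 = 2.57027 m⁴.
Centre of pressure: y_p = y_c + I_c/(y_c·A) = 8.845 + 2.57027/(8.845 × 5.68322) = 8.845 + 0.0511313 = 8.89613 m along the plane.

h_p = 8.90 m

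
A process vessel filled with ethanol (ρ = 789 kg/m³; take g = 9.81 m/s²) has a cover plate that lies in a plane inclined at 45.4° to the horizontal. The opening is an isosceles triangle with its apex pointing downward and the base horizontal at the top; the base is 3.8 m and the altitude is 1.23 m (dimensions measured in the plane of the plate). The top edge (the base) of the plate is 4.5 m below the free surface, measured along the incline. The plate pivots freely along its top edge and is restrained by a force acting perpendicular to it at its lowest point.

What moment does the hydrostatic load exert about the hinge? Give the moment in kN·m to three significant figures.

γ = ρg = 789 × 9.81 / 1000 = 7.74009 kN/m³.
Let θ = 45.4° be the plate's angle to the horizontal; measure y along the incline from where the plane meets the free surface. Vertical depth h = y·sinθ with sinθ = 0.712026.
With the apex down, the centroid sits h/3 = 1.23/3 = 0.41 m below the base (the top edge), so y_c = 4.5 + 0.41 = 4.91 m and h_c = 4.91 × 0.712026 = 3.49605 m.
A = ½ × 3.8 × 1.23 = 2.337 m².
Resultant F = γ·h_c·A = 7.74009 × 3.49605 × 2.337 = 63.2386 kN.
I_c = b·h³/36 = 3.8 × 1.23³/36 = 0.196425 m⁴.
Centre of pressure: y_p = y_c + I_c/(y_c·A) = 4.91 + 0.196425/(4.91 × 2.337) = 4.91 + 0.0171181 = 4.92712 m along the plane.
The resultant acts 0.41 + 0.0171181 = 0.427118 m (along the plate) below the hinge at the top edge, so the moment about the hinge is M = F × 0.427118 = 63.2386 × 0.427118 = 27.0103 kN·m.

M ≈ 27.0 kN·m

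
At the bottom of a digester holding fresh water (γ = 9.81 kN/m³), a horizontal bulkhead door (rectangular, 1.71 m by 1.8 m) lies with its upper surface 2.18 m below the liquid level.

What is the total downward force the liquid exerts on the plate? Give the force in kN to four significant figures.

γ = 9.81 kN/m³.
The plate is horizontal, so pressure is uniform at p = γ·h = 9.81 × 2.18 = 21.3858 kN/m².
A = 1.71 × 1.8 = 3.078 m².
F = p·A = 21.3858 × 3.078 = 65.8255 kN.

F ≈ 65.83 kN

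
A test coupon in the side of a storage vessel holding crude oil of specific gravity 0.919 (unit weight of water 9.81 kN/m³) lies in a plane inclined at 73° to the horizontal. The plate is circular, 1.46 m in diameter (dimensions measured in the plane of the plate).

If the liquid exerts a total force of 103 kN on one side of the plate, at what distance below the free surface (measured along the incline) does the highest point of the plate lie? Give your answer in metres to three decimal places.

y_top ≈ 6.406 m

γ = 0.919 × 9.81 = 9.01539 kN/m³.
A = π(0.73)² = 1.67415 m².
From F = γ·h_c·A, the centroid depth is h_c = 103/(9.01539 × 1.67415) = 6.8243 m.
Let θ = 73° be the plate's angle to the horizontal; measure y along the incline from where the plane meets the free surface. Vertical depth h = y·sinθ with sinθ = 0.956305.
Along the incline, y_c = h_c/sinθ = 6.8243/0.956305 = 7.13611 m.
The centroid is at the centre, 0.73 m below the top of the plate, so the highest point sits at y_top = 7.13611 − 0.73 = 6.40611 m along the incline.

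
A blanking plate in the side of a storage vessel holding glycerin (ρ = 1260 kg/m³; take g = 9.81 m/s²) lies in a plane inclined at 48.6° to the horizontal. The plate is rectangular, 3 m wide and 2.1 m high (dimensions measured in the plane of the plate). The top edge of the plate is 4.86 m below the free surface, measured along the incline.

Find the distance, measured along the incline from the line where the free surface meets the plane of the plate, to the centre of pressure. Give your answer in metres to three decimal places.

y_p = 5.972 m

γ = ρg = 1260 × 9.81 / 1000 = 12.3606 kN/m³.
Let θ = 48.6° be the plate's angle to the horizontal; measure y along the incline from where the plane meets the free surface. Vertical depth h = y·sinθ with sinθ = 0.750111.
The centroid lies 2.1/2 = 1.05 m below the top edge, so y_c = 4.86 + 1.05 = 5.91 m and h_c = 5.91 × 0.750111 = 4.43316 m.
A = 3 × 2.1 = 6.3 m².
Resultant F = γ·h_c·A = 12.3606 × 4.43316 × 6.3 = 345.218 kN.
I_c = b·h³/12 = 3 × 2.1³/12 = 2.31525 m⁴.
Centre of pressure: y_p = y_c + I_c/(y_c·A) = 5.91 + 2.31525/(5.91 × 6.3) = 5.91 + 0.0621827 = 5.97218 m along the plane.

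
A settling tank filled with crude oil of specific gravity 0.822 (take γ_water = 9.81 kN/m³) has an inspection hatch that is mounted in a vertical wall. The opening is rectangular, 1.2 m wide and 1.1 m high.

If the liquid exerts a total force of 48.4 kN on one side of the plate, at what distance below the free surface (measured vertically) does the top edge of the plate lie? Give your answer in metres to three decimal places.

γ = 0.822 × 9.81 = 8.06382 kN/m³.
A = 1.2 × 1.1 = 1.32 m².
From F = γ·h_c·A, the centroid depth is h_c = 48.4/(8.06382 × 1.32) = 4.54706 m.
The centroid lies 1.1/2 = 0.55 m below the top edge, so the top edge sits at h_top = 4.54706 − 0.55 = 3.99706 m below the surface.

d_top ≈ 3.997 m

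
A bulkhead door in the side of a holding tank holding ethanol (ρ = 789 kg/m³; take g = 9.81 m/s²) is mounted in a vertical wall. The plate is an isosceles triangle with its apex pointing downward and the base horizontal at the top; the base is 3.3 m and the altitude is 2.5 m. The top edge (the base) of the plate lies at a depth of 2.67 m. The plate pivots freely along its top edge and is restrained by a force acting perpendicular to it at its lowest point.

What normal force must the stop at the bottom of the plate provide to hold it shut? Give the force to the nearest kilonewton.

P ≈ 42 kN

γ = ρg = 789 × 9.81 / 1000 = 7.74009 kN/m³.
With the apex down, the centroid sits h/3 = 2.5/3 = 0.833333 m below the base (the top edge), so the centroid depth is h_c = 2.67 + 0.833333 = 3.50333 m.
A = ½ × 3.3 × 2.5 = 4.125 m².
Resultant F = γ·h_c·A = 7.74009 × 3.50333 × 4.125 = 111.854 kN.
I_c = b·h³/36 = 3.3 × 2.5³/36 = 1.43229 m⁴.
Centre of pressure: y_p = y_c + I_c/(y_c·A) = 3.50333 + 1.43229/(3.50333 × 4.125) = 3.50333 + 0.0991119 = 3.60244 m along the plane.
The resultant acts 0.833333 + 0.0991119 = 0.932445 m (along the plate) below the hinge at the top edge, so the moment about the hinge is M = F × 0.932445 = 111.854 × 0.932445 = 104.298 kN·m.
A normal force at the bottom, 2.5 m from the hinge, must supply this moment: P = 104.298/2.5 = 41.7192 kN.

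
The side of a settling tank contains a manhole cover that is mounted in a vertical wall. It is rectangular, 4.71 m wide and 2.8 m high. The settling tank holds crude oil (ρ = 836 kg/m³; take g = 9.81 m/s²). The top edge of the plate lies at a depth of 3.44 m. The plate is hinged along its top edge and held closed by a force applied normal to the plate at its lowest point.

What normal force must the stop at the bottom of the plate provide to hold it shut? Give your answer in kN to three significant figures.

P ≈ 287 kN

γ = ρg = 836 × 9.81 / 1000 = 8.20116 kN/m³.
The centroid lies 2.8/2 = 1.4 m below the top edge, so the centroid depth is h_c = 3.44 + 1.4 = 4.84 m.
A = 4.71 × 2.8 = 13.188 m².
Resultant F = γ·h_c·A = 8.20116 × 4.84 × 13.188 = 523.479 kN.
I_c = b·h³/12 = 4.71 × 2.8³/12 = 8.61616 m⁴.
Centre of pressure: y_p = y_c + I_c/(y_c·A) = 4.84 + 8.61616/(4.84 × 13.188) = 4.84 + 0.134986 = 4.97499 m along the plane.
The resultant acts 1.4 + 0.134986 = 1.53499 m (along the plate) below the hinge at the top edge, so the moment about the hinge is M = F × 1.53499 = 523.479 × 1.53499 = 803.535 kN·m.
A normal force at the bottom, 2.8 m from the hinge, must supply this moment: P = 803.535/2.8 = 286.977 kN.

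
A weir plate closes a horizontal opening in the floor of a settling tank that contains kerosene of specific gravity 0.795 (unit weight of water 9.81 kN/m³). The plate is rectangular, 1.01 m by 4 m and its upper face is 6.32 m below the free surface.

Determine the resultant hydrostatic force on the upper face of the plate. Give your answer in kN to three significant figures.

F ≈ 199 kN

γ = 0.795 × 9.81 = 7.79895 kN/m³.
The plate is horizontal, so pressure is uniform at p = γ·h = 7.79895 × 6.32 = 49.2894 kN/m².
A = 1.01 × 4 = 4.04 m².
F = p·A = 49.2894 × 4.04 = 199.129 kN.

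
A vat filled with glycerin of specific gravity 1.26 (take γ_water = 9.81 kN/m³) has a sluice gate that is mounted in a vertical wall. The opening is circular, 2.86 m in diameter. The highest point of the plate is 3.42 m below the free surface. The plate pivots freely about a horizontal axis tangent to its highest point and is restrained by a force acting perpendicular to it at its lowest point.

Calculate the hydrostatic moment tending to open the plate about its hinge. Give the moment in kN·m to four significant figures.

M ≈ 591.3 kN·m

γ = 1.26 × 9.81 = 12.3606 kN/m³.
The centroid is at the centre, 1.43 m below the top of the plate, so the centroid depth is h_c = 3.42 + 1.43 = 4.85 m.
A = π(1.43)² = 6.42424 m².
Resultant F = γ·h_c·A = 12.3606 × 4.85 × 6.42424 = 385.126 kN.
I_c = πr⁴/4 = π × 1.43⁴/4 = 3.28423 m⁴.
Centre of pressure: y_p = y_c + I_c/(y_c·A) = 4.85 + 3.28423/(4.85 × 6.42424) = 4.85 + 0.105407 = 4.95541 m along the plane.
The resultant acts 1.43 + 0.105407 = 1.53541 m (along the plate) below the hinge at the top edge, so the moment about the hinge is M = F × 1.53541 = 385.126 × 1.53541 = 591.326 kN·m.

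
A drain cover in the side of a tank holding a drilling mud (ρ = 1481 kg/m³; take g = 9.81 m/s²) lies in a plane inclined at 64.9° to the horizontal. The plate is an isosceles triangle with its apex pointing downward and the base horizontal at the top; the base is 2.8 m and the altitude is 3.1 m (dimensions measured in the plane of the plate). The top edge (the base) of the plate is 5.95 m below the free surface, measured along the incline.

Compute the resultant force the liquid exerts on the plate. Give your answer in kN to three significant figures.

F ≈ 399 kN

γ = ρg = 1481 × 9.81 / 1000 = 14.52861 kN/m³.
Let θ = 64.9° be the plate's angle to the horizontal; measure y along the incline from where the plane meets the free surface. Vertical depth h = y·sinθ with sinθ = 0.905569.
With the apex down, the centroid sits h/3 = 3.1/3 = 1.03333 m below the base (the top edge), so y_c = 5.95 + 1.03333 = 6.98333 m and h_c = 6.98333 × 0.905569 = 6.32389 m.
A = ½ × 2.8 × 3.1 = 4.34 m².
Resultant F = γ·h_c·A = 14.52861 × 6.32389 × 4.34 = 398.748 kN.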